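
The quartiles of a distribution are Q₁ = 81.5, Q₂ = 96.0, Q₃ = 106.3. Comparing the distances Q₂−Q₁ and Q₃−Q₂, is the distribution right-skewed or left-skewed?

Q₂ − Q₁ = 14.5;  Q₃ − Q₂ = 10.3
Q₂ − Q₁ > Q₃ − Q₂ ⇒ the lower half is more spread out ⇒ left-skewed.

left-skewed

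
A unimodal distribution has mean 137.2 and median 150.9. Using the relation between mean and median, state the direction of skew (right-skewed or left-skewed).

left-skewed

mean − median = 137.2 − 150.9 = -13.7
mean < median ⇒ the longer tail is on the left ⇒ left-skewed (negatively skewed).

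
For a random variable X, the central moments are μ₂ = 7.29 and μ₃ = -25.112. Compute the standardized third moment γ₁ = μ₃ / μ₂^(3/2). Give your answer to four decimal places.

-1.2758

σ = √μ₂ = √7.29 = 2.70000
σ³ = μ₂^(3/2) = 19.68300
γ₁ = μ₃/σ³ = -25.112 / 19.68300 ≈ -1.2758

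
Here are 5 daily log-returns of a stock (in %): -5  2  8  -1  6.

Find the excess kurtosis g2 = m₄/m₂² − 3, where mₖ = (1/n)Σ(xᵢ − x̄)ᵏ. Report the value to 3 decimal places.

-1.333

x̄ = 2.0000
Σ(xᵢ − x̄)² = 110.0000 ⇒ m₂ = 22.00000
Σ(xᵢ − x̄)⁴ = 4034.0000 ⇒ m₄ = 806.80000
m₂² = 484.00000
g2 = m₄/m₂² − 3 = 1.66694 − 3 ≈ -1.333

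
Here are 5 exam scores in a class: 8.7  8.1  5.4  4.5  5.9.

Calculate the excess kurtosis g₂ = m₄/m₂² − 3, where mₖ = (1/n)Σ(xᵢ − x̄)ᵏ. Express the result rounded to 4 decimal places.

-1.5970

x̄ = 6.5200
Σ(xᵢ − x̄)² = 12.9680 ⇒ m₂ = 2.59360
Σ(xᵢ − x̄)⁴ = 47.1883 ⇒ m₄ = 9.43765
m₂² = 6.72676
g₂ = m₄/m₂² − 3 = 1.40300 − 3 ≈ -1.5970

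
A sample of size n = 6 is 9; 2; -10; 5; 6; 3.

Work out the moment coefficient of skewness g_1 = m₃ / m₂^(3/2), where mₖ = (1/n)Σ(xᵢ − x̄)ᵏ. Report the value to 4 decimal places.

-1.2371

x̄ = (9 + 2 - 10 + 5 + 6 + 3) / 6 = 2.5000
deviations (xᵢ − x̄): 6.5000, -0.5000, -12.5000, 2.5000, 3.5000, 0.5000
Σ(xᵢ − x̄)² = 217.5000 ⇒ m₂ = 217.5000/6 = 36.25000
Σ(xᵢ − x̄)³ = -1620.0000 ⇒ m₃ = -1620.0000/6 = -270.00000
m₂^(3/2) = 36.25000^(1.5) = 218.25390
g_1 = m₃ / m₂^(3/2) = -270.00000 / 218.25390 ≈ -1.2371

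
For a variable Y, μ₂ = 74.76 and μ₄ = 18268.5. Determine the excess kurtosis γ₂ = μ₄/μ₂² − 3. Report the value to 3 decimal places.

0.269

μ₂² = 74.76² = 5589.05760
μ₄/μ₂² = 18268.5 / 5589.05760 = 3.26862
γ₂ = 3.26862 − 3 ≈ 0.269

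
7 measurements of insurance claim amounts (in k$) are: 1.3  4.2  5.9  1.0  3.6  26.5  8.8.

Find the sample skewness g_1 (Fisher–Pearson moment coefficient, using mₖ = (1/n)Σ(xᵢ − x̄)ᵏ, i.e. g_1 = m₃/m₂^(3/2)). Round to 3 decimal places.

1.676

x̄ = (1.3 + 4.2 + 5.9 + 1.0 + 3.6 + 26.5 + 8.8) / 7 = 7.3286
deviations (xᵢ − x̄): -6.0286, -3.1286, -1.4286, -6.3286, -3.7286, 19.1714, 1.4714
Σ(xᵢ − x̄)² = 471.8343 ⇒ m₂ = 471.8343/7 = 67.40490
Σ(xᵢ − x̄)³ = 6491.5849 ⇒ m₃ = 6491.5849/7 = 927.36927
m₂^(3/2) = 67.40490^(1.5) = 553.39749
g_1 = m₃ / m₂^(3/2) = 927.36927 / 553.39749 ≈ 1.676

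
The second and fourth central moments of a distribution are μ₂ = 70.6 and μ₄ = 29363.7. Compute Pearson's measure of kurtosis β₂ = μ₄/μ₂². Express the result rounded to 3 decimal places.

μ₂² = 70.6² = 4984.36000
μ₄/μ₂² = 29363.7 / 4984.36000 = 5.89117
β₂ ≈ 5.891

5.891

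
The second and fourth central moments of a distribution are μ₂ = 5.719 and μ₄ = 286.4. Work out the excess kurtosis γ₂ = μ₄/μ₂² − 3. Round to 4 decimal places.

μ₂² = 5.719² = 32.70696
μ₄/μ₂² = 286.4 / 32.70696 = 8.75655
γ₂ = 8.75655 − 3 ≈ 5.7565

5.7565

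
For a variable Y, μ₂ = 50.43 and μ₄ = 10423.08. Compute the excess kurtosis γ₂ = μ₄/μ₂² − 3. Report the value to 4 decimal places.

μ₂² = 50.43² = 2543.18490
μ₄/μ₂² = 10423.08 / 2543.18490 = 4.09844
γ₂ = 4.09844 − 3 ≈ 1.0984

1.0984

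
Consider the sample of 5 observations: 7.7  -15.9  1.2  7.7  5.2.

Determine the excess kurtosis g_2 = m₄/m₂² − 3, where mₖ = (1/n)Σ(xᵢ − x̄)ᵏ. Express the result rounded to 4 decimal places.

x̄ = 1.1800
Σ(xᵢ − x̄)² = 392.9080 ⇒ m₂ = 78.58160
Σ(xᵢ − x̄)⁴ = 88979.7192 ⇒ m₄ = 17795.94384
m₂² = 6175.06786
g_2 = m₄/m₂² − 3 = 2.88190 − 3 ≈ -0.1181

-0.1181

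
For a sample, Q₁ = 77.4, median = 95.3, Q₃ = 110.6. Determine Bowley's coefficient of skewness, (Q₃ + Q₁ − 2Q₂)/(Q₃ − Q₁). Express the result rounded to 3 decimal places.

-0.078

numerator: Q₃ + Q₁ − 2Q₂ = 110.6 + 77.4 − 2×95.3 = -2.6000
denominator: Q₃ − Q₁ = 110.6 − 77.4 = 33.2000
Bowley skewness = -2.6000 / 33.2000 ≈ -0.078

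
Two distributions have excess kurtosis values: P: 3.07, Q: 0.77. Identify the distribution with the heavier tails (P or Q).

Higher excess kurtosis ⇒ heavier tails relative to the normal distribution.
3.07 vs 0.77: the larger is 3.07, so P has heavier tails.

P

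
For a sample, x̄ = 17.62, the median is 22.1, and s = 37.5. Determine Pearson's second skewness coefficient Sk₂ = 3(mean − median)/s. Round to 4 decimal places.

Sk₂ = 3(17.62 − 22.1) / 37.5 = 3 × -4.4800 / 37.5
    = -13.4400 / 37.5 ≈ -0.3584

-0.3584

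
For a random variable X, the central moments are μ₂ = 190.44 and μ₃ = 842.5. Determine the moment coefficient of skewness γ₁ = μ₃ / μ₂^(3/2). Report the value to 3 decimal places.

0.321

σ = √μ₂ = √190.44 = 13.80000
σ³ = μ₂^(3/2) = 2628.07200
γ₁ = μ₃/σ³ = 842.5 / 2628.07200 ≈ 0.321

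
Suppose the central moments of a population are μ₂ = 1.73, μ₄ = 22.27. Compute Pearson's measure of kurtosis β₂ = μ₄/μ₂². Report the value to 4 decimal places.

7.4409

μ₂² = 1.73² = 2.99290
μ₄/μ₂² = 22.27 / 2.99290 = 7.44094
β₂ ≈ 7.4409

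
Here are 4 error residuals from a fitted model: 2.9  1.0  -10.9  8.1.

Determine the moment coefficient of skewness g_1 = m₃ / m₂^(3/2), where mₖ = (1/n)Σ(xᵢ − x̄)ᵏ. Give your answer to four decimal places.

-0.6671

x̄ = (2.9 + 1.0 - 10.9 + 8.1) / 4 = 0.2750
deviations (xᵢ − x̄): 2.6250, 0.7250, -11.1750, 7.8250
Σ(xᵢ − x̄)² = 193.5275 ⇒ m₂ = 193.5275/4 = 48.38188
Σ(xᵢ − x̄)³ = -897.9424 ⇒ m₃ = -897.9424/4 = -224.48559
m₂^(3/2) = 48.38188^(1.5) = 336.53020
g_1 = m₃ / m₂^(3/2) = -224.48559 / 336.53020 ≈ -0.6671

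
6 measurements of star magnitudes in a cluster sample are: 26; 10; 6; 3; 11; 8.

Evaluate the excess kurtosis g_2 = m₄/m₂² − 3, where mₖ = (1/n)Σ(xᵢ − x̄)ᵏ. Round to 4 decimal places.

0.4009

x̄ = 10.6667
Σ(xᵢ − x̄)² = 323.3333 ⇒ m₂ = 53.88889
Σ(xᵢ − x̄)⁴ = 59257.1111 ⇒ m₄ = 9876.18519
m₂² = 2904.01235
g_2 = m₄/m₂² − 3 = 3.40088 − 3 ≈ 0.4009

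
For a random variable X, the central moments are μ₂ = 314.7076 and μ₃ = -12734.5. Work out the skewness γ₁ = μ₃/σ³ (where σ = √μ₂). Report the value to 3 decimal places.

σ = √μ₂ = √314.7076 = 17.74000
σ³ = μ₂^(3/2) = 5582.91282
γ₁ = μ₃/σ³ = -12734.5 / 5582.91282 ≈ -2.281

-2.281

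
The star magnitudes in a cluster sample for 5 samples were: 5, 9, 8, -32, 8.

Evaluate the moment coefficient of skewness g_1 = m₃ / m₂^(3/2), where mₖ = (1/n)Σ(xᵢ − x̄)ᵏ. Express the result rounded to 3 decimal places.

-1.474

x̄ = (5 + 9 + 8 - 32 + 8) / 5 = -0.4000
deviations (xᵢ − x̄): 5.4000, 9.4000, 8.4000, -31.6000, 8.4000
Σ(xᵢ − x̄)² = 1257.2000 ⇒ m₂ = 1257.2000/5 = 251.44000
Σ(xᵢ − x̄)³ = -29381.0400 ⇒ m₃ = -29381.0400/5 = -5876.20800
m₂^(3/2) = 251.44000^(1.5) = 3987.04881
g_1 = m₃ / m₂^(3/2) = -5876.20800 / 3987.04881 ≈ -1.474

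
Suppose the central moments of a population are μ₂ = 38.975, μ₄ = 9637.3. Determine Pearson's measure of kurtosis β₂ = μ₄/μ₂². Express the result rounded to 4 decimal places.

μ₂² = 38.975² = 1519.05063
μ₄/μ₂² = 9637.3 / 1519.05063 = 6.34429
β₂ ≈ 6.3443

6.3443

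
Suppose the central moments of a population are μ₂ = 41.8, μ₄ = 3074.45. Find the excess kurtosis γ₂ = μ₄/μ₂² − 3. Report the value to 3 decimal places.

μ₂² = 41.8² = 1747.24000
μ₄/μ₂² = 3074.45 / 1747.24000 = 1.75960
γ₂ = 1.75960 − 3 ≈ -1.240

-1.240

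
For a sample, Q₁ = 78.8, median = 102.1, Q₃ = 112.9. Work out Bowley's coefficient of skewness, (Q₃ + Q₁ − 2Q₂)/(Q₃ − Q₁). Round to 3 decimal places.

numerator: Q₃ + Q₁ − 2Q₂ = 112.9 + 78.8 − 2×102.1 = -12.5000
denominator: Q₃ − Q₁ = 112.9 − 78.8 = 34.1000
Bowley skewness = -12.5000 / 34.1000 ≈ -0.367

-0.367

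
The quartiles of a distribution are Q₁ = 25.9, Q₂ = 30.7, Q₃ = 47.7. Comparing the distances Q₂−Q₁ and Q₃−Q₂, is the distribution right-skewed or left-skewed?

right-skewed

Q₂ − Q₁ = 4.8;  Q₃ − Q₂ = 17.0
Q₃ − Q₂ > Q₂ − Q₁ ⇒ the upper half is more spread out ⇒ right-skewed.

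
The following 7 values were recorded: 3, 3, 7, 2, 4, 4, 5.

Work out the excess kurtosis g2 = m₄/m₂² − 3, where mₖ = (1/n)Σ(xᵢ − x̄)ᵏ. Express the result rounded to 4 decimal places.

-0.2656

x̄ = 4.0000
Σ(xᵢ − x̄)² = 16.0000 ⇒ m₂ = 2.28571
Σ(xᵢ − x̄)⁴ = 100.0000 ⇒ m₄ = 14.28571
m₂² = 5.22449
g2 = m₄/m₂² − 3 = 2.73438 − 3 ≈ -0.2656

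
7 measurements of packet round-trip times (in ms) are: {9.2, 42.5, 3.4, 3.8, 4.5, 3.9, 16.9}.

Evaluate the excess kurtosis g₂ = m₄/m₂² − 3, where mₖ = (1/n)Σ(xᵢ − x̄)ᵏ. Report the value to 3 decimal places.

1.106

x̄ = 12.0286
Σ(xᵢ − x̄)² = 1225.1543 ⇒ m₂ = 175.02204
Σ(xᵢ − x̄)⁴ = 880460.1763 ⇒ m₄ = 125780.02518
m₂² = 30632.71477
g₂ = m₄/m₂² − 3 = 4.10607 − 3 ≈ 1.106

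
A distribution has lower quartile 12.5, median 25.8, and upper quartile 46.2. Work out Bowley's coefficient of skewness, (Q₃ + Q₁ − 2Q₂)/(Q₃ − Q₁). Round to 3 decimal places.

0.211

numerator: Q₃ + Q₁ − 2Q₂ = 46.2 + 12.5 − 2×25.8 = 7.1000
denominator: Q₃ − Q₁ = 46.2 − 12.5 = 33.7000
Bowley skewness = 7.1000 / 33.7000 ≈ 0.211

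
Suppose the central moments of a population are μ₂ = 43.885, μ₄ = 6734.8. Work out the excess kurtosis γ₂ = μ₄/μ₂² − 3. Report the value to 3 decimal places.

0.497

μ₂² = 43.885² = 1925.89322
μ₄/μ₂² = 6734.8 / 1925.89322 = 3.49697
γ₂ = 3.49697 − 3 ≈ 0.497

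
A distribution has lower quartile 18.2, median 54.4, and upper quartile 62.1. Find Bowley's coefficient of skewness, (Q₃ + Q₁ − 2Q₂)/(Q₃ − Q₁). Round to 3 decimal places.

numerator: Q₃ + Q₁ − 2Q₂ = 62.1 + 18.2 − 2×54.4 = -28.5000
denominator: Q₃ − Q₁ = 62.1 − 18.2 = 43.9000
Bowley skewness = -28.5000 / 43.9000 ≈ -0.649

-0.649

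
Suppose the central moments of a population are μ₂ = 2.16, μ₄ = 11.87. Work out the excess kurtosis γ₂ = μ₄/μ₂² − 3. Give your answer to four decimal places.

-0.4558

μ₂² = 2.16² = 4.66560
μ₄/μ₂² = 11.87 / 4.66560 = 2.54415
γ₂ = 2.54415 − 3 ≈ -0.4558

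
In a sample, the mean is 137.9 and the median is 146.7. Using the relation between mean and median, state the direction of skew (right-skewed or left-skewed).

left-skewed

mean − median = 137.9 − 146.7 = -8.8
mean < median ⇒ the longer tail is on the left ⇒ left-skewed (negatively skewed).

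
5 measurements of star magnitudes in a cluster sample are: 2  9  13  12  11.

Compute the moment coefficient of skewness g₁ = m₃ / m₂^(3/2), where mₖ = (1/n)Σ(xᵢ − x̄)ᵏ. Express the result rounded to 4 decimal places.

-1.1108

x̄ = (2 + 9 + 13 + 12 + 11) / 5 = 9.4000
deviations (xᵢ − x̄): -7.4000, -0.4000, 3.6000, 2.6000, 1.6000
Σ(xᵢ − x̄)² = 77.2000 ⇒ m₂ = 77.2000/5 = 15.44000
Σ(xᵢ − x̄)³ = -336.9600 ⇒ m₃ = -336.9600/5 = -67.39200
m₂^(3/2) = 15.44000^(1.5) = 60.66957
g₁ = m₃ / m₂^(3/2) = -67.39200 / 60.66957 ≈ -1.1108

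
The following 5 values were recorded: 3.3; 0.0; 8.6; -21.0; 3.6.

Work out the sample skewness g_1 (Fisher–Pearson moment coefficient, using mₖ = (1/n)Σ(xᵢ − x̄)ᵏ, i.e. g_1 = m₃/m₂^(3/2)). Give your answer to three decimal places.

x̄ = (3.3 + 0.0 + 8.6 - 21.0 + 3.6) / 5 = -1.1000
deviations (xᵢ − x̄): 4.4000, 1.1000, 9.7000, -19.9000, 4.7000
Σ(xᵢ − x̄)² = 532.7600 ⇒ m₂ = 532.7600/5 = 106.55200
Σ(xᵢ − x̄)³ = -6777.5880 ⇒ m₃ = -6777.5880/5 = -1355.51760
m₂^(3/2) = 106.55200^(1.5) = 1099.87267
g_1 = m₃ / m₂^(3/2) = -1355.51760 / 1099.87267 ≈ -1.232

-1.232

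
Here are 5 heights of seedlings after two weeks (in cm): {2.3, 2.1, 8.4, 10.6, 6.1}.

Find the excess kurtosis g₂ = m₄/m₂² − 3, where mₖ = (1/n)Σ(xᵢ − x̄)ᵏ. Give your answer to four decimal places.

x̄ = 5.9000
Σ(xᵢ − x̄)² = 55.7800 ⇒ m₂ = 11.15600
Σ(xᵢ − x̄)⁴ = 903.5074 ⇒ m₄ = 180.70148
m₂² = 124.45634
g₂ = m₄/m₂² − 3 = 1.45193 − 3 ≈ -1.5481

-1.5481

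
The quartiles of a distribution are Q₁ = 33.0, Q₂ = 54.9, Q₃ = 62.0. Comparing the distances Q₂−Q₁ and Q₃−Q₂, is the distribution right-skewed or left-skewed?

left-skewed

Q₂ − Q₁ = 21.9;  Q₃ − Q₂ = 7.1
Q₂ − Q₁ > Q₃ − Q₂ ⇒ the lower half is more spread out ⇒ left-skewed.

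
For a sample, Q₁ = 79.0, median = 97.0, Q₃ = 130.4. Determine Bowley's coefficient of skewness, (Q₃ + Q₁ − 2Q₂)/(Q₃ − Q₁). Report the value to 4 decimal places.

0.2996

numerator: Q₃ + Q₁ − 2Q₂ = 130.4 + 79.0 − 2×97.0 = 15.4000
denominator: Q₃ − Q₁ = 130.4 − 79.0 = 51.4000
Bowley skewness = 15.4000 / 51.4000 ≈ 0.2996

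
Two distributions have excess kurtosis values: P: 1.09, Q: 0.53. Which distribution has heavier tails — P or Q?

Higher excess kurtosis ⇒ heavier tails relative to the normal distribution.
1.09 vs 0.53: the larger is 1.09, so P has heavier tails.

P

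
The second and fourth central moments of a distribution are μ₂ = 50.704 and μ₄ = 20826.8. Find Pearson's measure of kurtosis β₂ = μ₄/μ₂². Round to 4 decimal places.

μ₂² = 50.704² = 2570.89562
μ₄/μ₂² = 20826.8 / 2570.89562 = 8.10099
β₂ ≈ 8.1010

8.1010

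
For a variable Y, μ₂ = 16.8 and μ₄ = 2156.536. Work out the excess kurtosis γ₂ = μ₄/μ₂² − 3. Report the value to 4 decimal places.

4.6408

μ₂² = 16.8² = 282.24000
μ₄/μ₂² = 2156.536 / 282.24000 = 7.64079
γ₂ = 7.64079 − 3 ≈ 4.6408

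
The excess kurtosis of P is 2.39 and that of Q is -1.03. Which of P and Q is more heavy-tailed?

P

Higher excess kurtosis ⇒ heavier tails relative to the normal distribution.
2.39 vs -1.03: the larger is 2.39, so P has heavier tails. (P is leptokurtic — heavier-than-normal tails; the other is platykurtic.)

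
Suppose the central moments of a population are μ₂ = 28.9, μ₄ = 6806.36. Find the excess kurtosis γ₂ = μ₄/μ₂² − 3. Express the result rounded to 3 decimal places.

μ₂² = 28.9² = 835.21000
μ₄/μ₂² = 6806.36 / 835.21000 = 8.14928
γ₂ = 8.14928 − 3 ≈ 5.149

5.149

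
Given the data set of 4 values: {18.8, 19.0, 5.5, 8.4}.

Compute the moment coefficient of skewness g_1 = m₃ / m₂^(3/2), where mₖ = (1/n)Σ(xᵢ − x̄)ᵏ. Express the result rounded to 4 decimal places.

x̄ = (18.8 + 19.0 + 5.5 + 8.4) / 4 = 12.9250
deviations (xᵢ − x̄): 5.8750, 6.0750, -7.4250, -4.5250
Σ(xᵢ − x̄)² = 147.0275 ⇒ m₂ = 147.0275/4 = 36.75688
Σ(xᵢ − x̄)³ = -75.0161 ⇒ m₃ = -75.0161/4 = -18.75403
m₂^(3/2) = 36.75688^(1.5) = 222.84755
g_1 = m₃ / m₂^(3/2) = -18.75403 / 222.84755 ≈ -0.0842

-0.0842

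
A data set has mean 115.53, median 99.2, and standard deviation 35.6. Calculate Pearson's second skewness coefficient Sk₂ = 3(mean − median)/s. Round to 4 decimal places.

1.3761

Sk₂ = 3(115.53 − 99.2) / 35.6 = 3 × 16.3300 / 35.6
    = 48.9900 / 35.6 ≈ 1.3761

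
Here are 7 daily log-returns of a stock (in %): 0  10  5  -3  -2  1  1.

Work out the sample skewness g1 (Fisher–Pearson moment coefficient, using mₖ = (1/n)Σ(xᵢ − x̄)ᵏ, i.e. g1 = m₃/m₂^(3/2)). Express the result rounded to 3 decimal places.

x̄ = (0 + 10 + 5 - 3 - 2 + 1 + 1) / 7 = 1.7143
deviations (xᵢ − x̄): -1.7143, 8.2857, 3.2857, -4.7143, -3.7143, -0.7143, -0.7143
Σ(xᵢ − x̄)² = 119.4286 ⇒ m₂ = 119.4286/7 = 17.06122
Σ(xᵢ − x̄)³ = 442.5306 ⇒ m₃ = 442.5306/7 = 63.21866
m₂^(3/2) = 17.06122^(1.5) = 70.47179
g1 = m₃ / m₂^(3/2) = 63.21866 / 70.47179 ≈ 0.897

0.897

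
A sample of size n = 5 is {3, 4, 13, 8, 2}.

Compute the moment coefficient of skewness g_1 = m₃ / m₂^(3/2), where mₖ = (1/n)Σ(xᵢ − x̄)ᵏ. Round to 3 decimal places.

x̄ = (3 + 4 + 13 + 8 + 2) / 5 = 6.0000
deviations (xᵢ − x̄): -3.0000, -2.0000, 7.0000, 2.0000, -4.0000
Σ(xᵢ − x̄)² = 82.0000 ⇒ m₂ = 82.0000/5 = 16.40000
Σ(xᵢ − x̄)³ = 252.0000 ⇒ m₃ = 252.0000/5 = 50.40000
m₂^(3/2) = 16.40000^(1.5) = 66.41494
g_1 = m₃ / m₂^(3/2) = 50.40000 / 66.41494 ≈ 0.759

0.759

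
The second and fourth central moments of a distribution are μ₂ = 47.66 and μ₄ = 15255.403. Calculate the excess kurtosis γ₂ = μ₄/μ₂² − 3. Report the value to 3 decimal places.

μ₂² = 47.66² = 2271.47560
μ₄/μ₂² = 15255.403 / 2271.47560 = 6.71608
γ₂ = 6.71608 − 3 ≈ 3.716

3.716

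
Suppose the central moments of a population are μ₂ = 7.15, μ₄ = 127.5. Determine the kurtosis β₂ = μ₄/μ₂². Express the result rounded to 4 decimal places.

μ₂² = 7.15² = 51.12250
μ₄/μ₂² = 127.5 / 51.12250 = 2.49401
β₂ ≈ 2.4940

2.4940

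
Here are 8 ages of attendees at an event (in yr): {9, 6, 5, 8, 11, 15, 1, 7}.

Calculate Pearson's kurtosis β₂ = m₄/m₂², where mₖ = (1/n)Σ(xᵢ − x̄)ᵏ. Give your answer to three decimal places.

x̄ = 7.7500
Σ(xᵢ − x̄)² = 121.5000 ⇒ m₂ = 15.18750
Σ(xᵢ − x̄)⁴ = 5019.6563 ⇒ m₄ = 627.45703
m₂² = 230.66016
β₂ = m₄/m₂² = 627.45703 / 230.66016 ≈ 2.720

2.720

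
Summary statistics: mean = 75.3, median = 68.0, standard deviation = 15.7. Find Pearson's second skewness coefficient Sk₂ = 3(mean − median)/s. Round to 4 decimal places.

1.3949

Sk₂ = 3(75.3 − 68.0) / 15.7 = 3 × 7.3000 / 15.7
    = 21.9000 / 15.7 ≈ 1.3949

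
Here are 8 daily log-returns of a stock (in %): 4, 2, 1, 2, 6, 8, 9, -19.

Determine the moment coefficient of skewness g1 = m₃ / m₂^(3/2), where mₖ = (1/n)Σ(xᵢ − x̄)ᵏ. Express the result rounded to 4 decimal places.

x̄ = (4 + 2 + 1 + 2 + 6 + 8 + 9 - 19) / 8 = 1.6250
deviations (xᵢ − x̄): 2.3750, 0.3750, -0.6250, 0.3750, 4.3750, 6.3750, 7.3750, -20.6250
Σ(xᵢ − x̄)² = 545.8750 ⇒ m₂ = 545.8750/8 = 68.23438
Σ(xᵢ − x̄)³ = -8016.4688 ⇒ m₃ = -8016.4688/8 = -1002.05859
m₂^(3/2) = 68.23438^(1.5) = 563.64392
g1 = m₃ / m₂^(3/2) = -1002.05859 / 563.64392 ≈ -1.7778

-1.7778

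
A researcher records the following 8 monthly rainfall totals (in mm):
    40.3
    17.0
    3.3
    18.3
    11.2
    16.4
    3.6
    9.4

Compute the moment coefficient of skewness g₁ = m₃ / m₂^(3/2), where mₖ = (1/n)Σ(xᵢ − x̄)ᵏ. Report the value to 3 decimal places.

1.228

x̄ = (40.3 + 17.0 + 3.3 + 18.3 + 11.2 + 16.4 + 3.6 + 9.4) / 8 = 14.9375
deviations (xᵢ − x̄): 25.3625, 2.0625, -11.6375, 3.3625, -3.7375, 1.4625, -11.3375, -5.5375
Σ(xᵢ − x̄)² = 969.5587 ⇒ m₂ = 969.5587/8 = 121.19484
Σ(xᵢ − x̄)³ = 13109.1072 ⇒ m₃ = 13109.1072/8 = 1638.63840
m₂^(3/2) = 121.19484^(1.5) = 1334.21622
g₁ = m₃ / m₂^(3/2) = 1638.63840 / 1334.21622 ≈ 1.228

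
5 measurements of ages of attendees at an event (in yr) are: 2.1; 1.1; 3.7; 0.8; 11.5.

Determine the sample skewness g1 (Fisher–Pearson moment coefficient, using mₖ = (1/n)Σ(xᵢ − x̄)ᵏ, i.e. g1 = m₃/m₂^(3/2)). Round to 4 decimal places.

1.2723

x̄ = (2.1 + 1.1 + 3.7 + 0.8 + 11.5) / 5 = 3.8400
deviations (xᵢ − x̄): -1.7400, -2.7400, -0.1400, -3.0400, 7.6600
Σ(xᵢ − x̄)² = 78.4720 ⇒ m₂ = 78.4720/5 = 15.69440
Σ(xᵢ − x̄)³ = 395.5190 ⇒ m₃ = 395.5190/5 = 79.10381
m₂^(3/2) = 15.69440^(1.5) = 62.17518
g1 = m₃ / m₂^(3/2) = 79.10381 / 62.17518 ≈ 1.2723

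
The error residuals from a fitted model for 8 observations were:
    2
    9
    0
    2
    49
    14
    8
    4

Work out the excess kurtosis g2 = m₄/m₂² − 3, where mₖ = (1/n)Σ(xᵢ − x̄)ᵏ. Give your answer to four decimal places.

2.2350

x̄ = 11.0000
Σ(xᵢ − x̄)² = 1798.0000 ⇒ m₂ = 224.75000
Σ(xᵢ − x̄)⁴ = 2115478.0000 ⇒ m₄ = 264434.75000
m₂² = 50512.56250
g2 = m₄/m₂² − 3 = 5.23503 − 3 ≈ 2.2350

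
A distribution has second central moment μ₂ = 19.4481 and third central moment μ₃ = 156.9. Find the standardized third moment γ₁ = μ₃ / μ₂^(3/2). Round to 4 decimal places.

1.8294

σ = √μ₂ = √19.4481 = 4.41000
σ³ = μ₂^(3/2) = 85.76612
γ₁ = μ₃/σ³ = 156.9 / 85.76612 ≈ 1.8294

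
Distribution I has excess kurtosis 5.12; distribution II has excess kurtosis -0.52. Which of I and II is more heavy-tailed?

I

Higher excess kurtosis ⇒ heavier tails relative to the normal distribution.
5.12 vs -0.52: the larger is 5.12, so I has heavier tails. (I is leptokurtic — heavier-than-normal tails; the other is platykurtic.)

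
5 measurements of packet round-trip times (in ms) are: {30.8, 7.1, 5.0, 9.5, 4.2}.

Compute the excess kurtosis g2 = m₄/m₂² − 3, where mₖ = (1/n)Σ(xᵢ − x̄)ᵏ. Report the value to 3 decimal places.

0.077

x̄ = 11.3200
Σ(xᵢ − x̄)² = 491.2280 ⇒ m₂ = 98.24560
Σ(xᵢ − x̄)⁴ = 148491.2131 ⇒ m₄ = 29698.24262
m₂² = 9652.19792
g2 = m₄/m₂² − 3 = 3.07684 − 3 ≈ 0.077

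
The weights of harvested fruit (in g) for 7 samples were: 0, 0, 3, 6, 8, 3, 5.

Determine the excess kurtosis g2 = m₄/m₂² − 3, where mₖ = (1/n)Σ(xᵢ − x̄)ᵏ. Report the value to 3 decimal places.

x̄ = 3.5714
Σ(xᵢ − x̄)² = 53.7143 ⇒ m₂ = 7.67347
Σ(xᵢ − x̄)⁴ = 749.1895 ⇒ m₄ = 107.02707
m₂² = 58.88213
g2 = m₄/m₂² − 3 = 1.81765 − 3 ≈ -1.182

-1.182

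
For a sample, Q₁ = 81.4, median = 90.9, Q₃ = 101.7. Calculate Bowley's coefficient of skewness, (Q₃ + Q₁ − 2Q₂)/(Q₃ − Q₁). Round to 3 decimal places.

0.064

numerator: Q₃ + Q₁ − 2Q₂ = 101.7 + 81.4 − 2×90.9 = 1.3000
denominator: Q₃ − Q₁ = 101.7 − 81.4 = 20.3000
Bowley skewness = 1.3000 / 20.3000 ≈ 0.064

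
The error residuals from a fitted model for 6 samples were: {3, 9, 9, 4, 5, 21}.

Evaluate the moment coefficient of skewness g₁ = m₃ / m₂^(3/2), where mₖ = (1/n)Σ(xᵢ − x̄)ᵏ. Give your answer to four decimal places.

x̄ = (3 + 9 + 9 + 4 + 5 + 21) / 6 = 8.5000
deviations (xᵢ − x̄): -5.5000, 0.5000, 0.5000, -4.5000, -3.5000, 12.5000
Σ(xᵢ − x̄)² = 219.5000 ⇒ m₂ = 219.5000/6 = 36.58333
Σ(xᵢ − x̄)³ = 1653.0000 ⇒ m₃ = 1653.0000/6 = 275.50000
m₂^(3/2) = 36.58333^(1.5) = 221.27121
g₁ = m₃ / m₂^(3/2) = 275.50000 / 221.27121 ≈ 1.2451

1.2451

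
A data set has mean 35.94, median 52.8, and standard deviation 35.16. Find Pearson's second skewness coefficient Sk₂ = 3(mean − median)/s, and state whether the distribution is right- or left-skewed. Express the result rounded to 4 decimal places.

-1.4386, left-skewed

Sk₂ = 3(35.94 − 52.8) / 35.16 = 3 × -16.8600 / 35.16
    = -50.5800 / 35.16 ≈ -1.4386
Sk₂ < 0 ⇒ mean < median ⇒ left-skewed (negative skew).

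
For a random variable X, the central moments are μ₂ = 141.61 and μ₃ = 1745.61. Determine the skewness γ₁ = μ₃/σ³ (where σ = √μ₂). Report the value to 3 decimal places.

1.036

σ = √μ₂ = √141.61 = 11.90000
σ³ = μ₂^(3/2) = 1685.15900
γ₁ = μ₃/σ³ = 1745.61 / 1685.15900 ≈ 1.036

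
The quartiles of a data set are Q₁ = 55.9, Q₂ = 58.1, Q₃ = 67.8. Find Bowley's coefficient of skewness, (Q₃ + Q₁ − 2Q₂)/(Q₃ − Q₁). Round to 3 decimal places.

0.630

numerator: Q₃ + Q₁ − 2Q₂ = 67.8 + 55.9 − 2×58.1 = 7.5000
denominator: Q₃ − Q₁ = 67.8 − 55.9 = 11.9000
Bowley skewness = 7.5000 / 11.9000 ≈ 0.630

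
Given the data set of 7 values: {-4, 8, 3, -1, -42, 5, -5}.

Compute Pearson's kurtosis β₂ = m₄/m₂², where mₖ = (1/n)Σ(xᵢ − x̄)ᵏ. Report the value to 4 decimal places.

x̄ = -5.1429
Σ(xᵢ − x̄)² = 1718.8571 ⇒ m₂ = 245.55102
Σ(xᵢ − x̄)⁴ = 1890497.4810 ⇒ m₄ = 270071.06872
m₂² = 60295.30362
β₂ = m₄/m₂² = 270071.06872 / 60295.30362 ≈ 4.4791

4.4791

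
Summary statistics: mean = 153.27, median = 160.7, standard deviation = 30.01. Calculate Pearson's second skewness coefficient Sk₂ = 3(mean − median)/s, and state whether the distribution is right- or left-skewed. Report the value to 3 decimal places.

Sk₂ = 3(153.27 − 160.7) / 30.01 = 3 × -7.4300 / 30.01
    = -22.2900 / 30.01 ≈ -0.743
Sk₂ < 0 ⇒ mean < median ⇒ left-skewed (negative skew).

-0.743, left-skewed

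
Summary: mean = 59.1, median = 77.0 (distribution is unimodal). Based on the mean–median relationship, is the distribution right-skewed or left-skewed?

mean − median = 59.1 − 77.0 = -17.9
mean < median ⇒ the longer tail is on the left ⇒ left-skewed (negatively skewed).

left-skewed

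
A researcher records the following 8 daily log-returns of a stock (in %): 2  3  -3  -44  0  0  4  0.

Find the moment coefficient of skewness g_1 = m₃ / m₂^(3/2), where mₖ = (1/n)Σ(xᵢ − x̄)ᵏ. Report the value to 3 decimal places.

-2.186

x̄ = (2 + 3 - 3 - 44 + 0 + 0 + 4 + 0) / 8 = -4.7500
deviations (xᵢ − x̄): 6.7500, 7.7500, 1.7500, -39.2500, 4.7500, 4.7500, 8.7500, 4.7500
Σ(xᵢ − x̄)² = 1793.5000 ⇒ m₂ = 1793.5000/8 = 224.18750
Σ(xᵢ − x̄)³ = -58697.2500 ⇒ m₃ = -58697.2500/8 = -7337.15625
m₂^(3/2) = 224.18750^(1.5) = 3356.73526
g_1 = m₃ / m₂^(3/2) = -7337.15625 / 3356.73526 ≈ -2.186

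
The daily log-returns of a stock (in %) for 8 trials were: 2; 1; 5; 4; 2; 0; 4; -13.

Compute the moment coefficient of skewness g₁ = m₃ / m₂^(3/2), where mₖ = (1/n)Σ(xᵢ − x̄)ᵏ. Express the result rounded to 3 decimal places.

x̄ = (2 + 1 + 5 + 4 + 2 + 0 + 4 - 13) / 8 = 0.6250
deviations (xᵢ − x̄): 1.3750, 0.3750, 4.3750, 3.3750, 1.3750, -0.6250, 3.3750, -13.6250
Σ(xᵢ − x̄)² = 231.8750 ⇒ m₂ = 231.8750/8 = 28.98438
Σ(xᵢ − x̄)³ = -2363.7188 ⇒ m₃ = -2363.7188/8 = -295.46484
m₂^(3/2) = 28.98438^(1.5) = 156.04358
g₁ = m₃ / m₂^(3/2) = -295.46484 / 156.04358 ≈ -1.893

-1.893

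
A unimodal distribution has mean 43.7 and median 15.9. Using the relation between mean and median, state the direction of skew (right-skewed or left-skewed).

mean − median = 43.7 − 15.9 = 27.8
mean > median ⇒ the longer tail is on the right ⇒ right-skewed (positively skewed).

right-skewed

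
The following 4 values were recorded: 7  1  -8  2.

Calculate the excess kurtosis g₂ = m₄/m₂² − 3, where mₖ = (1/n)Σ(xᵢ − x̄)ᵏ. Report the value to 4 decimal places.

x̄ = 0.5000
Σ(xᵢ − x̄)² = 117.0000 ⇒ m₂ = 29.25000
Σ(xᵢ − x̄)⁴ = 7010.2500 ⇒ m₄ = 1752.56250
m₂² = 855.56250
g₂ = m₄/m₂² − 3 = 2.04843 − 3 ≈ -0.9516

-0.9516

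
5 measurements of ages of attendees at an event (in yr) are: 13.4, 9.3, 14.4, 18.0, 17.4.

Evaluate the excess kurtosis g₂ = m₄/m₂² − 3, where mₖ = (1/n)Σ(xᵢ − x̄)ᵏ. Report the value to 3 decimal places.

-1.008

x̄ = 14.5000
Σ(xᵢ − x̄)² = 48.9200 ⇒ m₂ = 9.78400
Σ(xᵢ − x̄)⁴ = 953.4164 ⇒ m₄ = 190.68328
m₂² = 95.72666
g₂ = m₄/m₂² − 3 = 1.99196 − 3 ≈ -1.008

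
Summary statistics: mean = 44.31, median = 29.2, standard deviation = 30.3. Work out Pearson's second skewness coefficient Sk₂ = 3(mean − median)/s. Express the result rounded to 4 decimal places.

1.4960

Sk₂ = 3(44.31 − 29.2) / 30.3 = 3 × 15.1100 / 30.3
    = 45.3300 / 30.3 ≈ 1.4960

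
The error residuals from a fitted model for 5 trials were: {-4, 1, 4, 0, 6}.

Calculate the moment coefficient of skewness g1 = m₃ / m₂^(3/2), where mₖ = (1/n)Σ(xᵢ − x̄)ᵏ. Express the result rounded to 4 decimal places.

-0.2227

x̄ = (-4 + 1 + 4 + 0 + 6) / 5 = 1.4000
deviations (xᵢ − x̄): -5.4000, -0.4000, 2.6000, -1.4000, 4.6000
Σ(xᵢ − x̄)² = 59.2000 ⇒ m₂ = 59.2000/5 = 11.84000
Σ(xᵢ − x̄)³ = -45.3600 ⇒ m₃ = -45.3600/5 = -9.07200
m₂^(3/2) = 11.84000^(1.5) = 40.74061
g1 = m₃ / m₂^(3/2) = -9.07200 / 40.74061 ≈ -0.2227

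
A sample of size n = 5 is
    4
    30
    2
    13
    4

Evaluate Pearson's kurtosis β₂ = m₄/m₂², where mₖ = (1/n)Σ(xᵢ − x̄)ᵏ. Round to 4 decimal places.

2.5578

x̄ = 10.6000
Σ(xᵢ − x̄)² = 543.2000 ⇒ m₂ = 108.64000
Σ(xᵢ − x̄)⁴ = 150945.0560 ⇒ m₄ = 30189.01120
m₂² = 11802.64960
β₂ = m₄/m₂² = 30189.01120 / 11802.64960 ≈ 2.5578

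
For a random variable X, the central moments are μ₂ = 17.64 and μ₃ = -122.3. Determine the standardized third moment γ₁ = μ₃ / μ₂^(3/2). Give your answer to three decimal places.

-1.651

σ = √μ₂ = √17.64 = 4.20000
σ³ = μ₂^(3/2) = 74.08800
γ₁ = μ₃/σ³ = -122.3 / 74.08800 ≈ -1.651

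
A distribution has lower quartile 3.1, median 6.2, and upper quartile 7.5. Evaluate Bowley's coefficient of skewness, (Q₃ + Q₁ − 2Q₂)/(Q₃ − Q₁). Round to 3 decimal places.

numerator: Q₃ + Q₁ − 2Q₂ = 7.5 + 3.1 − 2×6.2 = -1.8000
denominator: Q₃ − Q₁ = 7.5 − 3.1 = 4.4000
Bowley skewness = -1.8000 / 4.4000 ≈ -0.409

-0.409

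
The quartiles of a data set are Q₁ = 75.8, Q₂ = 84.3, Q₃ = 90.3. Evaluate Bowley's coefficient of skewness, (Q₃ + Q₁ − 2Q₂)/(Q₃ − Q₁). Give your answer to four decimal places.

-0.1724

numerator: Q₃ + Q₁ − 2Q₂ = 90.3 + 75.8 − 2×84.3 = -2.5000
denominator: Q₃ − Q₁ = 90.3 − 75.8 = 14.5000
Bowley skewness = -2.5000 / 14.5000 ≈ -0.1724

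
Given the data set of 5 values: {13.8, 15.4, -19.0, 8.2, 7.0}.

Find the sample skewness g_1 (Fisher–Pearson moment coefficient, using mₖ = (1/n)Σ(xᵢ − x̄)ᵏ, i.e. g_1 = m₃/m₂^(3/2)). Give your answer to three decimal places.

-1.259

x̄ = (13.8 + 15.4 - 19.0 + 8.2 + 7.0) / 5 = 5.0800
deviations (xᵢ − x̄): 8.7200, 10.3200, -24.0800, 3.1200, 1.9200
Σ(xᵢ − x̄)² = 775.8080 ⇒ m₂ = 775.8080/5 = 155.16160
Σ(xᵢ − x̄)³ = -12163.0925 ⇒ m₃ = -12163.0925/5 = -2432.61850
m₂^(3/2) = 155.16160^(1.5) = 1932.75308
g_1 = m₃ / m₂^(3/2) = -2432.61850 / 1932.75308 ≈ -1.259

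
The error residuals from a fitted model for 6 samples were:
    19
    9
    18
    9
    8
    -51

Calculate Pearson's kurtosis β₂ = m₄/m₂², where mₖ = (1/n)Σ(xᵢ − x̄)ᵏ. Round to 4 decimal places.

3.9679

x̄ = 2.0000
Σ(xᵢ − x̄)² = 3488.0000 ⇒ m₂ = 581.33333
Σ(xᵢ − x̄)⁴ = 8045636.0000 ⇒ m₄ = 1340939.33333
m₂² = 337948.44444
β₂ = m₄/m₂² = 1340939.33333 / 337948.44444 ≈ 3.9679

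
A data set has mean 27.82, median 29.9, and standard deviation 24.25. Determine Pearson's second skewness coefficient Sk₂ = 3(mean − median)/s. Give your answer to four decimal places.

-0.2573

Sk₂ = 3(27.82 − 29.9) / 24.25 = 3 × -2.0800 / 24.25
    = -6.2400 / 24.25 ≈ -0.2573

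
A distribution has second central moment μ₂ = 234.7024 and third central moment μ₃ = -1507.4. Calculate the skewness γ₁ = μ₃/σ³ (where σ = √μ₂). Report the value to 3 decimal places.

σ = √μ₂ = √234.7024 = 15.32000
σ³ = μ₂^(3/2) = 3595.64077
γ₁ = μ₃/σ³ = -1507.4 / 3595.64077 ≈ -0.419

-0.419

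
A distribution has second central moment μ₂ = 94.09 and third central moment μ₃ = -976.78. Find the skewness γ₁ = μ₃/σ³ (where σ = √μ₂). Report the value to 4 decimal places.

σ = √μ₂ = √94.09 = 9.70000
σ³ = μ₂^(3/2) = 912.67300
γ₁ = μ₃/σ³ = -976.78 / 912.67300 ≈ -1.0702

-1.0702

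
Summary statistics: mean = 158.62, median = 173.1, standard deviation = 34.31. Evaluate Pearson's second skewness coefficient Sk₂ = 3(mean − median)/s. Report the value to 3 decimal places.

-1.266

Sk₂ = 3(158.62 − 173.1) / 34.31 = 3 × -14.4800 / 34.31
    = -43.4400 / 34.31 ≈ -1.266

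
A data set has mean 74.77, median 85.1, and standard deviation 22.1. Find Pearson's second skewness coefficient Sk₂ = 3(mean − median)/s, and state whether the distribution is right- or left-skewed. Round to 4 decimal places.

-1.4023, left-skewed

Sk₂ = 3(74.77 − 85.1) / 22.1 = 3 × -10.3300 / 22.1
    = -30.9900 / 22.1 ≈ -1.4023
Sk₂ < 0 ⇒ mean < median ⇒ left-skewed (negative skew).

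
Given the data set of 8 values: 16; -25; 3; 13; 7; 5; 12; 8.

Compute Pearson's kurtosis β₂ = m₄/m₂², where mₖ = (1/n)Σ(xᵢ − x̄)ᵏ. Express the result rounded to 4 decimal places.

x̄ = 4.8750
Σ(xᵢ − x̄)² = 1150.8750 ⇒ m₂ = 143.85938
Σ(xᵢ − x̄)⁴ = 818965.4004 ⇒ m₄ = 102370.67505
m₂² = 20695.51978
β₂ = m₄/m₂² = 102370.67505 / 20695.51978 ≈ 4.9465

4.9465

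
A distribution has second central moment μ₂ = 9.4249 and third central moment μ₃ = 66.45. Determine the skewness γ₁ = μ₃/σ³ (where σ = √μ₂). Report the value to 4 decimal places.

2.2966

σ = √μ₂ = √9.4249 = 3.07000
σ³ = μ₂^(3/2) = 28.93444
γ₁ = μ₃/σ³ = 66.45 / 28.93444 ≈ 2.2966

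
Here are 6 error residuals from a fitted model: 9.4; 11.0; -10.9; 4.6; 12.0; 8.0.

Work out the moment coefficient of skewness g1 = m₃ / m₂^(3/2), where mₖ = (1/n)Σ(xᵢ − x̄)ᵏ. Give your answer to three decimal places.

-1.447

x̄ = (9.4 + 11.0 - 10.9 + 4.6 + 12.0 + 8.0) / 6 = 5.6833
deviations (xᵢ − x̄): 3.7167, 5.3167, -16.5833, -1.0833, 6.3167, 2.3167
Σ(xᵢ − x̄)² = 363.5283 ⇒ m₂ = 363.5283/6 = 60.58806
Σ(xᵢ − x̄)³ = -4095.7066 ⇒ m₃ = -4095.7066/6 = -682.61776
m₂^(3/2) = 60.58806^(1.5) = 471.60730
g1 = m₃ / m₂^(3/2) = -682.61776 / 471.60730 ≈ -1.447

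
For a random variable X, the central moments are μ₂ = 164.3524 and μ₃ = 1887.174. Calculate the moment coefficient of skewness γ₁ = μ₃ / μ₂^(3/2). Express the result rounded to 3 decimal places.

σ = √μ₂ = √164.3524 = 12.82000
σ³ = μ₂^(3/2) = 2106.99777
γ₁ = μ₃/σ³ = 1887.174 / 2106.99777 ≈ 0.896

0.896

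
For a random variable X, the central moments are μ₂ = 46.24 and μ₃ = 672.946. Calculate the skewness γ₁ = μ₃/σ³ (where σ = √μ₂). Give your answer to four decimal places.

2.1402

σ = √μ₂ = √46.24 = 6.80000
σ³ = μ₂^(3/2) = 314.43200
γ₁ = μ₃/σ³ = 672.946 / 314.43200 ≈ 2.1402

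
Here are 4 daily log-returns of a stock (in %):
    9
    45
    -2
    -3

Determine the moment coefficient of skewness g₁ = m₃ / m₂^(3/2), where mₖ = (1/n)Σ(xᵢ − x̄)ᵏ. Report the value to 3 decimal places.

x̄ = (9 + 45 - 2 - 3) / 4 = 12.2500
deviations (xᵢ − x̄): -3.2500, 32.7500, -14.2500, -15.2500
Σ(xᵢ − x̄)² = 1518.7500 ⇒ m₂ = 1518.7500/4 = 379.68750
Σ(xᵢ − x̄)³ = 28651.8750 ⇒ m₃ = 28651.8750/4 = 7162.96875
m₂^(3/2) = 379.68750^(1.5) = 7398.42796
g₁ = m₃ / m₂^(3/2) = 7162.96875 / 7398.42796 ≈ 0.968

0.968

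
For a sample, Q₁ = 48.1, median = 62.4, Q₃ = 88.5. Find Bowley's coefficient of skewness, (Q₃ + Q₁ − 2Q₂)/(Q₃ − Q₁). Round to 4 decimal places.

numerator: Q₃ + Q₁ − 2Q₂ = 88.5 + 48.1 − 2×62.4 = 11.8000
denominator: Q₃ − Q₁ = 88.5 − 48.1 = 40.4000
Bowley skewness = 11.8000 / 40.4000 ≈ 0.2921

0.2921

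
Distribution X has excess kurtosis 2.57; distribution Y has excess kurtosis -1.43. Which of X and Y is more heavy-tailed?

Higher excess kurtosis ⇒ heavier tails relative to the normal distribution.
2.57 vs -1.43: the larger is 2.57, so X has heavier tails. (X is leptokurtic — heavier-than-normal tails; the other is platykurtic.)

X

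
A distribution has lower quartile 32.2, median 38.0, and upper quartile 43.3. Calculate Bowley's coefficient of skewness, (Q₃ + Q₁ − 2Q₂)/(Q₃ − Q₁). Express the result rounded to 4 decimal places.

-0.0450

numerator: Q₃ + Q₁ − 2Q₂ = 43.3 + 32.2 − 2×38.0 = -0.5000
denominator: Q₃ − Q₁ = 43.3 − 32.2 = 11.1000
Bowley skewness = -0.5000 / 11.1000 ≈ -0.0450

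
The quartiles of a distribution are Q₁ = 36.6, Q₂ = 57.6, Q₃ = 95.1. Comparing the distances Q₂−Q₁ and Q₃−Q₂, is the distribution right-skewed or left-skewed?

right-skewed

Q₂ − Q₁ = 21.0;  Q₃ − Q₂ = 37.5
Q₃ − Q₂ > Q₂ − Q₁ ⇒ the upper half is more spread out ⇒ right-skewed.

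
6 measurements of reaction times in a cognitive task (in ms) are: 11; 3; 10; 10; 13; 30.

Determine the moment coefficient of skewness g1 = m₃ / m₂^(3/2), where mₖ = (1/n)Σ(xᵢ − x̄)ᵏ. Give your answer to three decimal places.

x̄ = (11 + 3 + 10 + 10 + 13 + 30) / 6 = 12.8333
deviations (xᵢ − x̄): -1.8333, -9.8333, -2.8333, -2.8333, 0.1667, 17.1667
Σ(xᵢ − x̄)² = 410.8333 ⇒ m₂ = 410.8333/6 = 68.47222
Σ(xᵢ − x̄)³ = 4056.4444 ⇒ m₃ = 4056.4444/6 = 676.07407
m₂^(3/2) = 68.47222^(1.5) = 566.59356
g1 = m₃ / m₂^(3/2) = 676.07407 / 566.59356 ≈ 1.193

1.193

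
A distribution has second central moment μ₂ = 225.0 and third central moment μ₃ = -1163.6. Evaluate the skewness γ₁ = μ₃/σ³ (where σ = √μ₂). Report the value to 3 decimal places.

-0.345

σ = √μ₂ = √225.0 = 15.00000
σ³ = μ₂^(3/2) = 3375.00000
γ₁ = μ₃/σ³ = -1163.6 / 3375.00000 ≈ -0.345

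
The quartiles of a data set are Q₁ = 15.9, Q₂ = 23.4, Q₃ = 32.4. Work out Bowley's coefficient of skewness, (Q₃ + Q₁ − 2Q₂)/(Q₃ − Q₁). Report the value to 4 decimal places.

0.0909

numerator: Q₃ + Q₁ − 2Q₂ = 32.4 + 15.9 − 2×23.4 = 1.5000
denominator: Q₃ − Q₁ = 32.4 − 15.9 = 16.5000
Bowley skewness = 1.5000 / 16.5000 ≈ 0.0909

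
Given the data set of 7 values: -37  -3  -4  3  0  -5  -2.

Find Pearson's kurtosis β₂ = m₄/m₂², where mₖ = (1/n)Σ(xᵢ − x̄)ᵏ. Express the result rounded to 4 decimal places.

4.8231

x̄ = -6.8571
Σ(xᵢ − x̄)² = 1102.8571 ⇒ m₂ = 157.55102
Σ(xᵢ − x̄)⁴ = 838047.1953 ⇒ m₄ = 119721.02791
m₂² = 24822.32403
β₂ = m₄/m₂² = 119721.02791 / 24822.32403 ≈ 4.8231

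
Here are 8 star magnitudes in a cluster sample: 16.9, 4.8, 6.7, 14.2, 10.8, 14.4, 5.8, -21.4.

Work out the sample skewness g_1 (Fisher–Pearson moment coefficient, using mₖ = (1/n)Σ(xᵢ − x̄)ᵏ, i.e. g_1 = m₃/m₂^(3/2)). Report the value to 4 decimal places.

-1.6806

x̄ = (16.9 + 4.8 + 6.7 + 14.2 + 10.8 + 14.4 + 5.8 - 21.4) / 8 = 6.5250
deviations (xᵢ − x̄): 10.3750, -1.7250, 0.1750, 7.6750, 4.2750, 7.8750, -0.7250, -27.9250
Σ(xᵢ − x̄)² = 1030.1750 ⇒ m₂ = 1030.1750/8 = 128.77187
Σ(xᵢ − x̄)³ = -19646.2072 ⇒ m₃ = -19646.2072/8 = -2455.77591
m₂^(3/2) = 128.77187^(1.5) = 1461.27357
g_1 = m₃ / m₂^(3/2) = -2455.77591 / 1461.27357 ≈ -1.6806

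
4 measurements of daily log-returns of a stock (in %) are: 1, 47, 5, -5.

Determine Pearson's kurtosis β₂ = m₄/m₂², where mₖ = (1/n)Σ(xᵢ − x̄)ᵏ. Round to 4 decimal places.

2.2585

x̄ = 12.0000
Σ(xᵢ − x̄)² = 1684.0000 ⇒ m₂ = 421.00000
Σ(xᵢ − x̄)⁴ = 1601188.0000 ⇒ m₄ = 400297.00000
m₂² = 177241.00000
β₂ = m₄/m₂² = 400297.00000 / 177241.00000 ≈ 2.2585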